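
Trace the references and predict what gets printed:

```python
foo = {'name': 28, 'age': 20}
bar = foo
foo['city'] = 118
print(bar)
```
{'name': 28, 'age': 20, 'city': 118}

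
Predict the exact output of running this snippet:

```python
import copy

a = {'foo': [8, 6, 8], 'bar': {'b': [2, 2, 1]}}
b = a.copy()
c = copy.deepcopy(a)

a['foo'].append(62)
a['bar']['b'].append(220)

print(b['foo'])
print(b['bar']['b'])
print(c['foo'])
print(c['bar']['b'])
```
[8, 6, 8, 62]
[2, 2, 1, 220]
[8, 6, 8]
[2, 2, 1]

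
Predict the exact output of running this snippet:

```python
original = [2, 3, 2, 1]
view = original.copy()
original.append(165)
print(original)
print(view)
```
[2, 3, 2, 1, 165]
[2, 3, 2, 1]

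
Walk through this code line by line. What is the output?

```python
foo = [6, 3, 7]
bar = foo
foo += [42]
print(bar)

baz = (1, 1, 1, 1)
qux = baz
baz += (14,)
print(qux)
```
[6, 3, 7, 42]
(1, 1, 1, 1)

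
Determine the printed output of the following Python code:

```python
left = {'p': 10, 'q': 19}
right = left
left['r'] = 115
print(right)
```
{'p': 10, 'q': 19, 'r': 115}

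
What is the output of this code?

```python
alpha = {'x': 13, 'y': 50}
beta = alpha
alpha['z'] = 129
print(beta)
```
{'x': 13, 'y': 50, 'z': 129}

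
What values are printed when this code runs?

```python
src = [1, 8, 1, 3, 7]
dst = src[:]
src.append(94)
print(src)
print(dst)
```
[1, 8, 1, 3, 7, 94]
[1, 8, 1, 3, 7]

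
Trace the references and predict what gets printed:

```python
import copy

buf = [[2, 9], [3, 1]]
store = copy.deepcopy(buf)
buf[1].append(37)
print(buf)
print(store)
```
[[2, 9], [3, 1, 37]]
[[2, 9], [3, 1]]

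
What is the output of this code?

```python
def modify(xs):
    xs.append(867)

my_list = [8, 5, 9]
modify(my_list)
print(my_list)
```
[8, 5, 9, 867]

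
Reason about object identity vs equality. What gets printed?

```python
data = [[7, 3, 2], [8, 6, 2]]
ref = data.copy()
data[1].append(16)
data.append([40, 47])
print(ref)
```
[[7, 3, 2], [8, 6, 2, 16]]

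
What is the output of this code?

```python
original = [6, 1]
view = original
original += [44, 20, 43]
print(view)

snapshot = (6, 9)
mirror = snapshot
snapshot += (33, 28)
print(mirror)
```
[6, 1, 44, 20, 43]
(6, 9)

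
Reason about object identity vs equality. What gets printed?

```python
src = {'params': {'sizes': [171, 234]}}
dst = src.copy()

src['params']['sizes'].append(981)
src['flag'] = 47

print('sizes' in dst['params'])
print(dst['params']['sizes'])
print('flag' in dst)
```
True
[171, 234, 981]
False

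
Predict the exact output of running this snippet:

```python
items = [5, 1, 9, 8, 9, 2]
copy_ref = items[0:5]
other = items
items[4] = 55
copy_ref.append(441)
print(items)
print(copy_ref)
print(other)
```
[5, 1, 9, 8, 55, 2]
[5, 1, 9, 8, 9, 441]
[5, 1, 9, 8, 55, 2]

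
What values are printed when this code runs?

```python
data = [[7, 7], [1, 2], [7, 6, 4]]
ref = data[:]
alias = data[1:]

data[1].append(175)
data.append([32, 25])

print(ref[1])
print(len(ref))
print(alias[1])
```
[1, 2, 175]
3
[7, 6, 4]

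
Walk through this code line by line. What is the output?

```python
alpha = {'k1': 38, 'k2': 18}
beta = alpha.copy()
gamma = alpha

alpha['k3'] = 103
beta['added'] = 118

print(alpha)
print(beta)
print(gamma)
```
{'k1': 38, 'k2': 18, 'k3': 103}
{'k1': 38, 'k2': 18, 'added': 118}
{'k1': 38, 'k2': 18, 'k3': 103}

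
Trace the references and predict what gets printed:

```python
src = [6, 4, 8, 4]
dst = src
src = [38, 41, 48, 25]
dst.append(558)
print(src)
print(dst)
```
[38, 41, 48, 25]
[6, 4, 8, 4, 558]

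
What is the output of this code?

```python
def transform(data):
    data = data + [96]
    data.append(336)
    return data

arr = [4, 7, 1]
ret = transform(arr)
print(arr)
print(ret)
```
[4, 7, 1]
[4, 7, 1, 96, 336]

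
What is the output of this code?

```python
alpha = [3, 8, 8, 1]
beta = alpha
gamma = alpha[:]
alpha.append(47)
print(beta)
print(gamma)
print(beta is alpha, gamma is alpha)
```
[3, 8, 8, 1, 47]
[3, 8, 8, 1]
True False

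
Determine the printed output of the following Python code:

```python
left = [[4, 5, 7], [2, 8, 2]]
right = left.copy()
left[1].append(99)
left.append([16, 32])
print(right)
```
[[4, 5, 7], [2, 8, 2, 99]]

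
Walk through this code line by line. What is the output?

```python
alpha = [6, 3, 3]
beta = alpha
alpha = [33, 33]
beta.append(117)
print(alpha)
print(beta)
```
[33, 33]
[6, 3, 3, 117]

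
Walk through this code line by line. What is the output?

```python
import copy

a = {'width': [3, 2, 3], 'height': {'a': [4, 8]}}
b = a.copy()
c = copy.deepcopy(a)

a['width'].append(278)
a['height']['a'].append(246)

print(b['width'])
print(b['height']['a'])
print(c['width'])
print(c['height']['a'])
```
[3, 2, 3, 278]
[4, 8, 246]
[3, 2, 3]
[4, 8]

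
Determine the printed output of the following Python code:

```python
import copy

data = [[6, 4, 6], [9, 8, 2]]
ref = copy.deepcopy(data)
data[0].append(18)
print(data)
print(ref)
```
[[6, 4, 6, 18], [9, 8, 2]]
[[6, 4, 6], [9, 8, 2]]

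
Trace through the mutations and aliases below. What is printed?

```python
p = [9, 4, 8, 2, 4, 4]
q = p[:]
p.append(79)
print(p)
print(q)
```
[9, 4, 8, 2, 4, 4, 79]
[9, 4, 8, 2, 4, 4]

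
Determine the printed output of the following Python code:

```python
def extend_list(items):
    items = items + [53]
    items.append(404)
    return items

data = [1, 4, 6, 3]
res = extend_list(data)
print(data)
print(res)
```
[1, 4, 6, 3]
[1, 4, 6, 3, 53, 404]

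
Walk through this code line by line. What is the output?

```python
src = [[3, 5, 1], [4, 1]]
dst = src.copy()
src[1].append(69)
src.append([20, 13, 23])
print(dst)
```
[[3, 5, 1], [4, 1, 69]]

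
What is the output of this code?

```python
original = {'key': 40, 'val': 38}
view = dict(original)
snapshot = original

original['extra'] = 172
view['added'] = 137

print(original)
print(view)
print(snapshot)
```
{'key': 40, 'val': 38, 'extra': 172}
{'key': 40, 'val': 38, 'added': 137}
{'key': 40, 'val': 38, 'extra': 172}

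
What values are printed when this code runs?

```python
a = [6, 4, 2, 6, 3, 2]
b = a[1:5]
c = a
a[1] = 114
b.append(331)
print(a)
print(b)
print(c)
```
[6, 114, 2, 6, 3, 2]
[4, 2, 6, 3, 331]
[6, 114, 2, 6, 3, 2]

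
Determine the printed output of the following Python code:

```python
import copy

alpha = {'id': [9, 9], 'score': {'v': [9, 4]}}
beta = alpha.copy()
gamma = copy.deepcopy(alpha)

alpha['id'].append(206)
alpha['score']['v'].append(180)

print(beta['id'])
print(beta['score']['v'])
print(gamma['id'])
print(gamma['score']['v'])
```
[9, 9, 206]
[9, 4, 180]
[9, 9]
[9, 4]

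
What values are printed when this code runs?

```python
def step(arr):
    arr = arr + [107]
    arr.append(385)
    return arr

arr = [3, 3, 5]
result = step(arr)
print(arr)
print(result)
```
[3, 3, 5]
[3, 3, 5, 107, 385]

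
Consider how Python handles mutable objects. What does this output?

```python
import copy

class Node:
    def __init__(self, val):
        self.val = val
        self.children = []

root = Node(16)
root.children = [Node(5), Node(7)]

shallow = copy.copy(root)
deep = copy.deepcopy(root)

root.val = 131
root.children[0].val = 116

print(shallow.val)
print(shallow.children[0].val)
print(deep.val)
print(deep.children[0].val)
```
16
116
16
5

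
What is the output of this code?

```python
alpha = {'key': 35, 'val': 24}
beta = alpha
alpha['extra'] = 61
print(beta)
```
{'key': 35, 'val': 24, 'extra': 61}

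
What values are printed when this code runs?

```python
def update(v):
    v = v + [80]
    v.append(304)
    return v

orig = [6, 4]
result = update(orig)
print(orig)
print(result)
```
[6, 4]
[6, 4, 80, 304]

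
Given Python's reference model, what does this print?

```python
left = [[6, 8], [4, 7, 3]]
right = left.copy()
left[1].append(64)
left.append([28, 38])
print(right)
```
[[6, 8], [4, 7, 3, 64]]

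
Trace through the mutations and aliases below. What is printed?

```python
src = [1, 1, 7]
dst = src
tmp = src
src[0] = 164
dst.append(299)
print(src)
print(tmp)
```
[164, 1, 7, 299]
[164, 1, 7, 299]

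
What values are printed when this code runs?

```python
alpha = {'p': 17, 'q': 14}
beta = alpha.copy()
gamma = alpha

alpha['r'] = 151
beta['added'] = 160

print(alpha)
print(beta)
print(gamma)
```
{'p': 17, 'q': 14, 'r': 151}
{'p': 17, 'q': 14, 'added': 160}
{'p': 17, 'q': 14, 'r': 151}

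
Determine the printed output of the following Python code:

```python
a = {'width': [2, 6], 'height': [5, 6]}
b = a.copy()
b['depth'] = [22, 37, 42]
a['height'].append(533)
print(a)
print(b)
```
{'width': [2, 6], 'height': [5, 6, 533]}
{'width': [2, 6], 'height': [5, 6, 533], 'depth': [22, 37, 42]}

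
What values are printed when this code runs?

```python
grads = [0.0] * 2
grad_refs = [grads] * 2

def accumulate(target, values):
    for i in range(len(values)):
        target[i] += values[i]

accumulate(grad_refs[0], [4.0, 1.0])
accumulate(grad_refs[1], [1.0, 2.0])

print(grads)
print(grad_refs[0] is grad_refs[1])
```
[5.0, 3.0]
True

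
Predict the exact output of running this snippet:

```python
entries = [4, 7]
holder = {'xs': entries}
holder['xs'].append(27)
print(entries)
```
[4, 7, 27]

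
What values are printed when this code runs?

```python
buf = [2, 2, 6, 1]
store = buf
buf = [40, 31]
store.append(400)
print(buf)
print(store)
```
[40, 31]
[2, 2, 6, 1, 400]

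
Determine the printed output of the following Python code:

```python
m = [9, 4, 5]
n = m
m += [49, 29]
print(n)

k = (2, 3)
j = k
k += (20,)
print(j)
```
[9, 4, 5, 49, 29]
(2, 3)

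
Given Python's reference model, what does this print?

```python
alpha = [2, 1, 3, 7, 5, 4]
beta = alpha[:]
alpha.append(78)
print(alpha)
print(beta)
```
[2, 1, 3, 7, 5, 4, 78]
[2, 1, 3, 7, 5, 4]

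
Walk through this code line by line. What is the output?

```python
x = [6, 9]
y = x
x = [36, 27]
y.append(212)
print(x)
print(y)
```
[36, 27]
[6, 9, 212]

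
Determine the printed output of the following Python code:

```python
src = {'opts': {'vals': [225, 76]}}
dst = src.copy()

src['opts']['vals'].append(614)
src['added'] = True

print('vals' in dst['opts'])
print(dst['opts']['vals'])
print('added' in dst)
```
True
[225, 76, 614]
False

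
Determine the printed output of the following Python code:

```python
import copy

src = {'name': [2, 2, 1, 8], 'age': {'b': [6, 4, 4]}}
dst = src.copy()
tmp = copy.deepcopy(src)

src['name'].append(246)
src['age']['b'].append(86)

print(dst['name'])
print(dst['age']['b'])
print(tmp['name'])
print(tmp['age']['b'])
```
[2, 2, 1, 8, 246]
[6, 4, 4, 86]
[2, 2, 1, 8]
[6, 4, 4]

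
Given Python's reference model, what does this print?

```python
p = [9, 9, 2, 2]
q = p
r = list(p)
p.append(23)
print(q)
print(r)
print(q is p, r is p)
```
[9, 9, 2, 2, 23]
[9, 9, 2, 2]
True False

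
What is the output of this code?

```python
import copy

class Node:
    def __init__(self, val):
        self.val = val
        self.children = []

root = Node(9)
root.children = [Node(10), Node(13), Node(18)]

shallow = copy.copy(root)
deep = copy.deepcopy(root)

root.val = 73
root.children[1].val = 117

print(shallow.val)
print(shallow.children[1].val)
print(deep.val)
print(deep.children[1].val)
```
9
117
9
13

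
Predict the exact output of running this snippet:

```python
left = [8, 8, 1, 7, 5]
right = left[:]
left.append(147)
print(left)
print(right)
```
[8, 8, 1, 7, 5, 147]
[8, 8, 1, 7, 5]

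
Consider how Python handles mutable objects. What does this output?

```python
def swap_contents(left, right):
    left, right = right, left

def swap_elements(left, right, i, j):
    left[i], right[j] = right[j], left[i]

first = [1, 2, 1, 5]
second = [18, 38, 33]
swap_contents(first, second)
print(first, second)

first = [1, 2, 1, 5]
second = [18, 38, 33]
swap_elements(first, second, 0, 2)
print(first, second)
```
[1, 2, 1, 5] [18, 38, 33]
[33, 2, 1, 5] [18, 38, 1]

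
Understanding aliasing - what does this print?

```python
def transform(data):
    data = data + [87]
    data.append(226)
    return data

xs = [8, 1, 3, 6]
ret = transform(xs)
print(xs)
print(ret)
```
[8, 1, 3, 6]
[8, 1, 3, 6, 87, 226]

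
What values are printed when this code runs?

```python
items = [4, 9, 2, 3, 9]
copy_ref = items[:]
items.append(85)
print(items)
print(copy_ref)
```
[4, 9, 2, 3, 9, 85]
[4, 9, 2, 3, 9]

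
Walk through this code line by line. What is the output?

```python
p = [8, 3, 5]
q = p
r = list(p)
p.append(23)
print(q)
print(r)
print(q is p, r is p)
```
[8, 3, 5, 23]
[8, 3, 5]
True False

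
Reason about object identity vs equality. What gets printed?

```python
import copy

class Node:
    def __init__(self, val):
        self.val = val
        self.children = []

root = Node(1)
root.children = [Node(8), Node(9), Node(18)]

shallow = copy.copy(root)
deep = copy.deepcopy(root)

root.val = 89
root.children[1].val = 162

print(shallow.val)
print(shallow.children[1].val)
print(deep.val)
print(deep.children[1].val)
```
1
162
1
9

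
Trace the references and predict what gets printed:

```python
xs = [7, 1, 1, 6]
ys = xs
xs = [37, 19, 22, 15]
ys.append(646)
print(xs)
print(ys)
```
[37, 19, 22, 15]
[7, 1, 1, 6, 646]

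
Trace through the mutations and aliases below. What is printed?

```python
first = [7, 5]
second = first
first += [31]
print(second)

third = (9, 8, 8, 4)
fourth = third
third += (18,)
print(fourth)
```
[7, 5, 31]
(9, 8, 8, 4)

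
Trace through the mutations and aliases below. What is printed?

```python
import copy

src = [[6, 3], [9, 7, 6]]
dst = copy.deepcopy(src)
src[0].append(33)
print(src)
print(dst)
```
[[6, 3, 33], [9, 7, 6]]
[[6, 3], [9, 7, 6]]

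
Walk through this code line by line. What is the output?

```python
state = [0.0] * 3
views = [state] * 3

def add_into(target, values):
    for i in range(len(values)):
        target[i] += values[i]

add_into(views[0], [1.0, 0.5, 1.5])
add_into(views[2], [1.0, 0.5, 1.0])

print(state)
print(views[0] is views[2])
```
[2.0, 1.0, 2.5]
True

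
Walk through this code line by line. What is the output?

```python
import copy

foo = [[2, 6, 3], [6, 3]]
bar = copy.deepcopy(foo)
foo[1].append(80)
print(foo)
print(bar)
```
[[2, 6, 3], [6, 3, 80]]
[[2, 6, 3], [6, 3]]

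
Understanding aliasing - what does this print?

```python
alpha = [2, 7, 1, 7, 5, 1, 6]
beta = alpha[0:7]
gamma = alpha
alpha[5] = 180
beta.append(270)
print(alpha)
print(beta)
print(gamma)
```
[2, 7, 1, 7, 5, 180, 6]
[2, 7, 1, 7, 5, 1, 6, 270]
[2, 7, 1, 7, 5, 180, 6]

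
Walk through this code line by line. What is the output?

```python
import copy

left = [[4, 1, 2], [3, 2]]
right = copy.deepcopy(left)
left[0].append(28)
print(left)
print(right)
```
[[4, 1, 2, 28], [3, 2]]
[[4, 1, 2], [3, 2]]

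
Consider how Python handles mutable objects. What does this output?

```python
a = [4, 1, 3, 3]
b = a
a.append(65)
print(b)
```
[4, 1, 3, 3, 65]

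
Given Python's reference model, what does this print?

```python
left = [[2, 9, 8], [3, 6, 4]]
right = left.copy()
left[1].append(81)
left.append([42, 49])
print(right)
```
[[2, 9, 8], [3, 6, 4, 81]]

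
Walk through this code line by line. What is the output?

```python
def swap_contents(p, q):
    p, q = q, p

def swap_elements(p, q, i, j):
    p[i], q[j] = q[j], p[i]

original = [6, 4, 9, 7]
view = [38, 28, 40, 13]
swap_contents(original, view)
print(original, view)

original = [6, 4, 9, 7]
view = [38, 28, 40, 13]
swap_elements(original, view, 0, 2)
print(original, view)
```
[6, 4, 9, 7] [38, 28, 40, 13]
[40, 4, 9, 7] [38, 28, 6, 13]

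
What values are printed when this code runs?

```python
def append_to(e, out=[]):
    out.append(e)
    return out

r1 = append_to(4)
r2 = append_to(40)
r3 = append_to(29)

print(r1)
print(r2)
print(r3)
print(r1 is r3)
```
[4, 40, 29]
[4, 40, 29]
[4, 40, 29]
True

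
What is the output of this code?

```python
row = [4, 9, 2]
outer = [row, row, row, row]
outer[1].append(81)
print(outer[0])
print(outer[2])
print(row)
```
[4, 9, 2, 81]
[4, 9, 2, 81]
[4, 9, 2, 81]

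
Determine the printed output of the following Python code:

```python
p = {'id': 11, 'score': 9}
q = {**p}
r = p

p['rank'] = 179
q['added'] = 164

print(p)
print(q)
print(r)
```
{'id': 11, 'score': 9, 'rank': 179}
{'id': 11, 'score': 9, 'added': 164}
{'id': 11, 'score': 9, 'rank': 179}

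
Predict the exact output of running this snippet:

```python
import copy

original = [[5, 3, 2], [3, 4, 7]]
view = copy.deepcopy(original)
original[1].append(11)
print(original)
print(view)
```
[[5, 3, 2], [3, 4, 7, 11]]
[[5, 3, 2], [3, 4, 7]]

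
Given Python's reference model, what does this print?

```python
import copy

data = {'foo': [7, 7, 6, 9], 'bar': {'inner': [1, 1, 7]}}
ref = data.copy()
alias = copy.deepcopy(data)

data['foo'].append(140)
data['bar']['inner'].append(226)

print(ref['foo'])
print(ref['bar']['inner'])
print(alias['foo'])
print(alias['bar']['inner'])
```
[7, 7, 6, 9, 140]
[1, 1, 7, 226]
[7, 7, 6, 9]
[1, 1, 7]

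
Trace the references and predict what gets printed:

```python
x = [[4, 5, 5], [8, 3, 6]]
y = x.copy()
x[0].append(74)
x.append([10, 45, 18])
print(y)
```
[[4, 5, 5, 74], [8, 3, 6]]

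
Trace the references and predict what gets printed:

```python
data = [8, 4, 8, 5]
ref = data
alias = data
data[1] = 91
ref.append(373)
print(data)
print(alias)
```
[8, 91, 8, 5, 373]
[8, 91, 8, 5, 373]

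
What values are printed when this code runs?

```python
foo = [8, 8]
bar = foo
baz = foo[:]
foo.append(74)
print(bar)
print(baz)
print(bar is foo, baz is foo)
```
[8, 8, 74]
[8, 8]
True False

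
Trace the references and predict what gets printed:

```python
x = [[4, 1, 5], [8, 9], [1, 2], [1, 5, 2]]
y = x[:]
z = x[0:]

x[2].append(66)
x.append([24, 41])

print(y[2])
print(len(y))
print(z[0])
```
[1, 2, 66]
4
[4, 1, 5]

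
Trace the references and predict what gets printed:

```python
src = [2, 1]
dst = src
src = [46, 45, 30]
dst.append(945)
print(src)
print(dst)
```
[46, 45, 30]
[2, 1, 945]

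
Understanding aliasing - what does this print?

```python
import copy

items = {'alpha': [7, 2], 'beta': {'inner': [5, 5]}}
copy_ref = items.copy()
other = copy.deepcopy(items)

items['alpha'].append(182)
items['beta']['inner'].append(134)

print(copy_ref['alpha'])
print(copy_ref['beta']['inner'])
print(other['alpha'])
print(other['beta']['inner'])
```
[7, 2, 182]
[5, 5, 134]
[7, 2]
[5, 5]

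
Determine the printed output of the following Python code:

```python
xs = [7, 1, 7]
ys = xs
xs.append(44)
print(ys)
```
[7, 1, 7, 44]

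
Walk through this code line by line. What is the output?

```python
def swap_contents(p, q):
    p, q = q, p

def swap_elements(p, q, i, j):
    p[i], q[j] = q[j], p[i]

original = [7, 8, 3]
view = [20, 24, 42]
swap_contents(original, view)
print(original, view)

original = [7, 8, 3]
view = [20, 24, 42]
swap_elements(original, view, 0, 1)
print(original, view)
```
[7, 8, 3] [20, 24, 42]
[24, 8, 3] [20, 7, 42]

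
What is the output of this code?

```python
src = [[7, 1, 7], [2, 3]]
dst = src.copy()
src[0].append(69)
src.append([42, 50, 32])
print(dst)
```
[[7, 1, 7, 69], [2, 3]]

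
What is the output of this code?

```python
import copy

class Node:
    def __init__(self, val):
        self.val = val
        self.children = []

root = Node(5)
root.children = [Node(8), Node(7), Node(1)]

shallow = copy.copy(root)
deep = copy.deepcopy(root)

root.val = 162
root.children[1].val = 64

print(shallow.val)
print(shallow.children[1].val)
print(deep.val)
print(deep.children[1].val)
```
5
64
5
7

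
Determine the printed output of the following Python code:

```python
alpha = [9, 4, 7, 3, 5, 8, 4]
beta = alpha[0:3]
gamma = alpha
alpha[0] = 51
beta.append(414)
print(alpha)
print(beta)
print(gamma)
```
[51, 4, 7, 3, 5, 8, 4]
[9, 4, 7, 414]
[51, 4, 7, 3, 5, 8, 4]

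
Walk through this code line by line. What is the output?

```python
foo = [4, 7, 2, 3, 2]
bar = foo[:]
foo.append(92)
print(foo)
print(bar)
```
[4, 7, 2, 3, 2, 92]
[4, 7, 2, 3, 2]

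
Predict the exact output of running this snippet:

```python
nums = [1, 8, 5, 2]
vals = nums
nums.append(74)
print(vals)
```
[1, 8, 5, 2, 74]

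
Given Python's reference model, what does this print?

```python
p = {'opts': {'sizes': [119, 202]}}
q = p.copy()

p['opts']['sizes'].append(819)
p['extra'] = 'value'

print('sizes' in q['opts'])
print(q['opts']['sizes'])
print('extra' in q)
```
True
[119, 202, 819]
False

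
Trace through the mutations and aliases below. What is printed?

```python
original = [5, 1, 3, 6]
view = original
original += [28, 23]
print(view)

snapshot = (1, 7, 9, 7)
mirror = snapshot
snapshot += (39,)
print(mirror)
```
[5, 1, 3, 6, 28, 23]
(1, 7, 9, 7)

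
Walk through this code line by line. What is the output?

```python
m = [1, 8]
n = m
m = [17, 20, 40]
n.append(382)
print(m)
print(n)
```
[17, 20, 40]
[1, 8, 382]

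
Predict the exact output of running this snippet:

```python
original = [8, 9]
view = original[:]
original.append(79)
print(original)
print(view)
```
[8, 9, 79]
[8, 9]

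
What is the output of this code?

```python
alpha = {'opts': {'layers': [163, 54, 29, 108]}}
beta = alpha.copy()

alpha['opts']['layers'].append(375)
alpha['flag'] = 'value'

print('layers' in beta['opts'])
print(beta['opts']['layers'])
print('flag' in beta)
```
True
[163, 54, 29, 108, 375]
False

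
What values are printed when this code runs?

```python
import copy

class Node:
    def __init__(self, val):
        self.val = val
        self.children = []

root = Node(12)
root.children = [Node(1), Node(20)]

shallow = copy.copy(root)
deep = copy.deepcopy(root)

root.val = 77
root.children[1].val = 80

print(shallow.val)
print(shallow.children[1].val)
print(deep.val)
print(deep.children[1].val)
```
12
80
12
20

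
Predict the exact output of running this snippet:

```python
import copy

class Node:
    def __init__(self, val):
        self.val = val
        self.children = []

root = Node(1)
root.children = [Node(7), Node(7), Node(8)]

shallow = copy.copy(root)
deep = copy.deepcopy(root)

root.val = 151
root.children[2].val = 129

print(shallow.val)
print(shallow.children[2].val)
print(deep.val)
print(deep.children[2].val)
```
1
129
1
8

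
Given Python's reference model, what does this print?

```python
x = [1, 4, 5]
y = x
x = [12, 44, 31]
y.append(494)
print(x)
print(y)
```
[12, 44, 31]
[1, 4, 5, 494]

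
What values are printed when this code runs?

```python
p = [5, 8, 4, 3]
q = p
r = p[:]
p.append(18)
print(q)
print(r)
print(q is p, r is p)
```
[5, 8, 4, 3, 18]
[5, 8, 4, 3]
True False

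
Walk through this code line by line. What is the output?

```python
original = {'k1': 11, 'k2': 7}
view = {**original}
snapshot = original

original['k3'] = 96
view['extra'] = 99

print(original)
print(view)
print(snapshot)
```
{'k1': 11, 'k2': 7, 'k3': 96}
{'k1': 11, 'k2': 7, 'extra': 99}
{'k1': 11, 'k2': 7, 'k3': 96}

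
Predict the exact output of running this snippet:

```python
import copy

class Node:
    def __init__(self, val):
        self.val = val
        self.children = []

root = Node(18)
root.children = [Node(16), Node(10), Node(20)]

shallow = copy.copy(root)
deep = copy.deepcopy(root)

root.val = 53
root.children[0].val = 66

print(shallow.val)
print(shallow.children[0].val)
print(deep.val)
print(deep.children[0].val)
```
18
66
18
16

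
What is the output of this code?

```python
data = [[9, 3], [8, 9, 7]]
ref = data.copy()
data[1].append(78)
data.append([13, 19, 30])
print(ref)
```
[[9, 3], [8, 9, 7, 78]]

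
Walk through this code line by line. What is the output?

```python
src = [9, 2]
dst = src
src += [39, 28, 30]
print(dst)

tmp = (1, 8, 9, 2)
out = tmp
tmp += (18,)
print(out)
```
[9, 2, 39, 28, 30]
(1, 8, 9, 2)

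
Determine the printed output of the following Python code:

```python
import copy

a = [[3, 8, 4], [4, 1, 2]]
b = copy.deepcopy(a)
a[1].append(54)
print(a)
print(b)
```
[[3, 8, 4], [4, 1, 2, 54]]
[[3, 8, 4], [4, 1, 2]]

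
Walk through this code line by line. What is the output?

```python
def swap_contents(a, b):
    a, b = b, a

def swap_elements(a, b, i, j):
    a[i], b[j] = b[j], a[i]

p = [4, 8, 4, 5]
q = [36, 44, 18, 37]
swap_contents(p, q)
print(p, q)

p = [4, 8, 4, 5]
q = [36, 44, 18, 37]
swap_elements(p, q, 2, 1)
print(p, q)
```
[4, 8, 4, 5] [36, 44, 18, 37]
[4, 8, 44, 5] [36, 4, 18, 37]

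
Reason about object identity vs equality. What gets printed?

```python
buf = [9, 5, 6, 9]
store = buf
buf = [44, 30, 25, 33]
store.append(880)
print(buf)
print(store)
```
[44, 30, 25, 33]
[9, 5, 6, 9, 880]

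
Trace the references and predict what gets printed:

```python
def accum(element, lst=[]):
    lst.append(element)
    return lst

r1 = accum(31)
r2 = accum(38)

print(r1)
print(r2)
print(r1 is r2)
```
[31, 38]
[31, 38]
True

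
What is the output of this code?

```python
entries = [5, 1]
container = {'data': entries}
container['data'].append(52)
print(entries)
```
[5, 1, 52]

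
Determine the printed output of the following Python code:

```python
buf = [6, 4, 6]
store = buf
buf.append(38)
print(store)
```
[6, 4, 6, 38]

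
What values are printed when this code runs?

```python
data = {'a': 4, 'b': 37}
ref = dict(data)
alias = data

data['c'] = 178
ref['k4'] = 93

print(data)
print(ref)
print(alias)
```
{'a': 4, 'b': 37, 'c': 178}
{'a': 4, 'b': 37, 'k4': 93}
{'a': 4, 'b': 37, 'c': 178}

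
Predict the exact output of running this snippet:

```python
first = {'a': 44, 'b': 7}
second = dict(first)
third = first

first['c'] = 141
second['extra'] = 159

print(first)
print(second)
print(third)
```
{'a': 44, 'b': 7, 'c': 141}
{'a': 44, 'b': 7, 'extra': 159}
{'a': 44, 'b': 7, 'c': 141}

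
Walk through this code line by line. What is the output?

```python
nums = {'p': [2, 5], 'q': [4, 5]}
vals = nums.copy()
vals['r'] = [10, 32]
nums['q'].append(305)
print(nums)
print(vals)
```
{'p': [2, 5], 'q': [4, 5, 305]}
{'p': [2, 5], 'q': [4, 5, 305], 'r': [10, 32]}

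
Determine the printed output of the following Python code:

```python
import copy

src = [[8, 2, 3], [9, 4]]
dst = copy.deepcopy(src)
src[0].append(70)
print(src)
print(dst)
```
[[8, 2, 3, 70], [9, 4]]
[[8, 2, 3], [9, 4]]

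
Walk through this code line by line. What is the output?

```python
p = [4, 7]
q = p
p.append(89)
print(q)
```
[4, 7, 89]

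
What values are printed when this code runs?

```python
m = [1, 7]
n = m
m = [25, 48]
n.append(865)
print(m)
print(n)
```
[25, 48]
[1, 7, 865]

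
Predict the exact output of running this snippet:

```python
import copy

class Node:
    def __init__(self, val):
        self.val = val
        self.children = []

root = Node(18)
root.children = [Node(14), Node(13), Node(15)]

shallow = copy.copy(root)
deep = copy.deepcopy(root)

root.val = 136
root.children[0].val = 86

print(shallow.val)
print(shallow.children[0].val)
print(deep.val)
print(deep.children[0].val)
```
18
86
18
14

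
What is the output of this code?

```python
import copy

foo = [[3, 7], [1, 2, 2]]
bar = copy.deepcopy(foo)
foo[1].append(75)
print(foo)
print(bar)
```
[[3, 7], [1, 2, 2, 75]]
[[3, 7], [1, 2, 2]]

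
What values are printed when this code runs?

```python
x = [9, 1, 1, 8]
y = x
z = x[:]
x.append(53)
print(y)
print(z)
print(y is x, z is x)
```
[9, 1, 1, 8, 53]
[9, 1, 1, 8]
True False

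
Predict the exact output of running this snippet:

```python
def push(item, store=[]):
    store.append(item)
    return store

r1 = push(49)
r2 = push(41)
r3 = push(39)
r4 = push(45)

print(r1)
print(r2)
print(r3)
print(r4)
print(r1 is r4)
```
[49, 41, 39, 45]
[49, 41, 39, 45]
[49, 41, 39, 45]
[49, 41, 39, 45]
True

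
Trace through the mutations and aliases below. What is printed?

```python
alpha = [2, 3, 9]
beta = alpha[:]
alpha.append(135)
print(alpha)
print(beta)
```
[2, 3, 9, 135]
[2, 3, 9]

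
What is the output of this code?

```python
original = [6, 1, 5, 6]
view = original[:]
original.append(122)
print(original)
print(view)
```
[6, 1, 5, 6, 122]
[6, 1, 5, 6]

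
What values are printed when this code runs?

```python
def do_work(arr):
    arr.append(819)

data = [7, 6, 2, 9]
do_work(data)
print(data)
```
[7, 6, 2, 9, 819]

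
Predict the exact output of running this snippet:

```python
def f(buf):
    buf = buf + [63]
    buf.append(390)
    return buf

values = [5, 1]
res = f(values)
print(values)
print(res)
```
[5, 1]
[5, 1, 63, 390]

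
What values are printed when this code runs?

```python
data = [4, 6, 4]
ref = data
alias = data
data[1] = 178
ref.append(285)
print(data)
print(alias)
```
[4, 178, 4, 285]
[4, 178, 4, 285]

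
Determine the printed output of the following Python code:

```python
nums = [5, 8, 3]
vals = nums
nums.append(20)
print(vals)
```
[5, 8, 3, 20]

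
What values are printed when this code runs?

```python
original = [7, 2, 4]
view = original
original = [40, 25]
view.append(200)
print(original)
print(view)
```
[40, 25]
[7, 2, 4, 200]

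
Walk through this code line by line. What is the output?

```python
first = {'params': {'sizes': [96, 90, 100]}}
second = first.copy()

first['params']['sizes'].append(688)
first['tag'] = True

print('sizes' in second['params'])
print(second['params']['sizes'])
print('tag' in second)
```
True
[96, 90, 100, 688]
False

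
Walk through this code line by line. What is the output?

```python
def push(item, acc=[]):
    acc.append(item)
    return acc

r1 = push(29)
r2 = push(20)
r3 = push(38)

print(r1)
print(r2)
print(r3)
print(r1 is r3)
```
[29, 20, 38]
[29, 20, 38]
[29, 20, 38]
True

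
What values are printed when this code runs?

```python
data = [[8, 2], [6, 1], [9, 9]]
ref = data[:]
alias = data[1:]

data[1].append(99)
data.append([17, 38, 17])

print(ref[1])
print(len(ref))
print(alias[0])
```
[6, 1, 99]
3
[6, 1, 99]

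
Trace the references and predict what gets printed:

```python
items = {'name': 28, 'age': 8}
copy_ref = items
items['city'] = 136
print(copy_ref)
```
{'name': 28, 'age': 8, 'city': 136}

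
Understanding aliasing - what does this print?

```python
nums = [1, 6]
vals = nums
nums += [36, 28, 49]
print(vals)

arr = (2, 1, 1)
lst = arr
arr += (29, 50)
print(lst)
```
[1, 6, 36, 28, 49]
(2, 1, 1)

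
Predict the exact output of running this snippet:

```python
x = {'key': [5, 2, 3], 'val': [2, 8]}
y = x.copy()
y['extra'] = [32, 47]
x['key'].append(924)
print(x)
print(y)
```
{'key': [5, 2, 3, 924], 'val': [2, 8]}
{'key': [5, 2, 3, 924], 'val': [2, 8], 'extra': [32, 47]}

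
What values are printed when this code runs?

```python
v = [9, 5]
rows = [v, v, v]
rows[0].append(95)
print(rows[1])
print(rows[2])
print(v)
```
[9, 5, 95]
[9, 5, 95]
[9, 5, 95]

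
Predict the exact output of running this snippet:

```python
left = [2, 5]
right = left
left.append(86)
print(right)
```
[2, 5, 86]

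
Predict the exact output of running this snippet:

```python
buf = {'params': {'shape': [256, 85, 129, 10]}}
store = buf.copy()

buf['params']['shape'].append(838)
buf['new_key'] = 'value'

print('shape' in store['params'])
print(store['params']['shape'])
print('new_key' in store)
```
True
[256, 85, 129, 10, 838]
False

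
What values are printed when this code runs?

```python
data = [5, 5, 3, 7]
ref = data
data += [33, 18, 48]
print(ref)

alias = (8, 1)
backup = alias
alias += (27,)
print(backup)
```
[5, 5, 3, 7, 33, 18, 48]
(8, 1)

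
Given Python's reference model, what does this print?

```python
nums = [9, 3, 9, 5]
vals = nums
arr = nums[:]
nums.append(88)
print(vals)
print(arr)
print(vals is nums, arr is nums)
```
[9, 3, 9, 5, 88]
[9, 3, 9, 5]
True False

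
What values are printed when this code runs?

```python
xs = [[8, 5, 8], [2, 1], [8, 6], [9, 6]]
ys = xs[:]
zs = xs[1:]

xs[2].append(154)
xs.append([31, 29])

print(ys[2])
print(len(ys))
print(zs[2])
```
[8, 6, 154]
4
[9, 6]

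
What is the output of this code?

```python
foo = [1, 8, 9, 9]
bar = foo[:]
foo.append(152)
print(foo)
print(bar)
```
[1, 8, 9, 9, 152]
[1, 8, 9, 9]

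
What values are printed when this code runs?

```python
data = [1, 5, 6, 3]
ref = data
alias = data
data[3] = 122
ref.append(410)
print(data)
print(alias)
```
[1, 5, 6, 122, 410]
[1, 5, 6, 122, 410]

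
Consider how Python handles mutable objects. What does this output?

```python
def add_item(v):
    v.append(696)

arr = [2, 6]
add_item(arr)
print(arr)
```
[2, 6, 696]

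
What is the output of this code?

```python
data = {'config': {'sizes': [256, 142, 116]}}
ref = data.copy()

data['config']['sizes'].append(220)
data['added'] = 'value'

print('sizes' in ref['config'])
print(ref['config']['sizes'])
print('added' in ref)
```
True
[256, 142, 116, 220]
False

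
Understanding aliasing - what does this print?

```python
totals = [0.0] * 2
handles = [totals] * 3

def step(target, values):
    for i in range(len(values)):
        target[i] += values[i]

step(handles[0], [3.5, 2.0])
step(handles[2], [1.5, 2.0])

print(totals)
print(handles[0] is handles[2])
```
[5.0, 4.0]
True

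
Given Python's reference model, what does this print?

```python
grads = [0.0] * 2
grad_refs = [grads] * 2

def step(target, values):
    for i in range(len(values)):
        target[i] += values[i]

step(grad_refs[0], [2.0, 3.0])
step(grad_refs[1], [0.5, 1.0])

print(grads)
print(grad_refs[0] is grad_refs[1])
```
[2.5, 4.0]
True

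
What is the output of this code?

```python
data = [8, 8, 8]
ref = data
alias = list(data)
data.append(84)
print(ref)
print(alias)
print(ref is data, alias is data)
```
[8, 8, 8, 84]
[8, 8, 8]
True False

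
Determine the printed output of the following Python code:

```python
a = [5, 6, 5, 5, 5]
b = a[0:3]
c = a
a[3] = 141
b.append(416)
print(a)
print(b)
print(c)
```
[5, 6, 5, 141, 5]
[5, 6, 5, 416]
[5, 6, 5, 141, 5]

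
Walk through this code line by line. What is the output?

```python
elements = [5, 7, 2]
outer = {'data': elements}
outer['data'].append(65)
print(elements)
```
[5, 7, 2, 65]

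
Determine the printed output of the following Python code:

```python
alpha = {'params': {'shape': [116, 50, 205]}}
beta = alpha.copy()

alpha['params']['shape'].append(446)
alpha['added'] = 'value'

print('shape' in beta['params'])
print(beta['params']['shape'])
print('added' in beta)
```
True
[116, 50, 205, 446]
False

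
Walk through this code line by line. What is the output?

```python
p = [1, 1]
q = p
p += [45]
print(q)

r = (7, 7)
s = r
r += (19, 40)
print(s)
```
[1, 1, 45]
(7, 7)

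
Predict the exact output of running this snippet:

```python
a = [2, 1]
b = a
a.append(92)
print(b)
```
[2, 1, 92]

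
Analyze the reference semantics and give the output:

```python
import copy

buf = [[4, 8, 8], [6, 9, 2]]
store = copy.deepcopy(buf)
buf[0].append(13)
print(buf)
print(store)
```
[[4, 8, 8, 13], [6, 9, 2]]
[[4, 8, 8], [6, 9, 2]]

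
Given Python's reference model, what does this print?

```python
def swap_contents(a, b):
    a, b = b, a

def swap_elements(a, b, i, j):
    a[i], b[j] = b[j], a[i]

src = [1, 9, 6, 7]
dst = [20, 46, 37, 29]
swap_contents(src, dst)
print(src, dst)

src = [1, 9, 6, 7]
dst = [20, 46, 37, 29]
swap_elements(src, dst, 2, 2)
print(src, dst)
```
[1, 9, 6, 7] [20, 46, 37, 29]
[1, 9, 37, 7] [20, 46, 6, 29]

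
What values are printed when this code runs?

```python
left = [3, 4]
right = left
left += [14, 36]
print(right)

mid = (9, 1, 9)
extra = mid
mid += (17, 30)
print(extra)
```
[3, 4, 14, 36]
(9, 1, 9)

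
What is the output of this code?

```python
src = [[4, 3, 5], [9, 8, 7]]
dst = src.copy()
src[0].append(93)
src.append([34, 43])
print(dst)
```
[[4, 3, 5, 93], [9, 8, 7]]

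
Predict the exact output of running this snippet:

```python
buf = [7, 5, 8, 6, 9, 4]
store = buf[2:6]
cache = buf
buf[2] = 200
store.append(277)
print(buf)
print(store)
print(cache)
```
[7, 5, 200, 6, 9, 4]
[8, 6, 9, 4, 277]
[7, 5, 200, 6, 9, 4]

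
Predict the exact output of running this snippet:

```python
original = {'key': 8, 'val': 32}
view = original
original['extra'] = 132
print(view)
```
{'key': 8, 'val': 32, 'extra': 132}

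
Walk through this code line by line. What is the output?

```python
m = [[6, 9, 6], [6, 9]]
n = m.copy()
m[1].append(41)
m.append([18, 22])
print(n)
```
[[6, 9, 6], [6, 9, 41]]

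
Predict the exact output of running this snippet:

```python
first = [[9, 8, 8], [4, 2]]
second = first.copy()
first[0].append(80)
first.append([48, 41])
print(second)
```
[[9, 8, 8, 80], [4, 2]]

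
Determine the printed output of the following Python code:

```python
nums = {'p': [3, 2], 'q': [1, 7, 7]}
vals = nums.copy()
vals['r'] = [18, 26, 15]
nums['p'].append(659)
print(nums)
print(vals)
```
{'p': [3, 2, 659], 'q': [1, 7, 7]}
{'p': [3, 2, 659], 'q': [1, 7, 7], 'r': [18, 26, 15]}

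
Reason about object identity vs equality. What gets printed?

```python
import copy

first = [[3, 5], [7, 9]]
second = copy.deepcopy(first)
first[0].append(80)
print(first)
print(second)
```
[[3, 5, 80], [7, 9]]
[[3, 5], [7, 9]]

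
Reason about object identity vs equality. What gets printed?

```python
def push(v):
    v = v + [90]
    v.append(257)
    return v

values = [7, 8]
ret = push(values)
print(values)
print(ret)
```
[7, 8]
[7, 8, 90, 257]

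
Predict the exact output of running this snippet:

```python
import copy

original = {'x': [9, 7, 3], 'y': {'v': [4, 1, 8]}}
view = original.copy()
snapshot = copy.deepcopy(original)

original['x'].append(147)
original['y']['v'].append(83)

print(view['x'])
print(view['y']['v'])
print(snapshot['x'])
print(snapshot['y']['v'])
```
[9, 7, 3, 147]
[4, 1, 8, 83]
[9, 7, 3]
[4, 1, 8]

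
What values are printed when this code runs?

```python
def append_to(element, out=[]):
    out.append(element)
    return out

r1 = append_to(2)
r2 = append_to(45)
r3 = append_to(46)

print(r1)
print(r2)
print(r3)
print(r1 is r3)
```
[2, 45, 46]
[2, 45, 46]
[2, 45, 46]
True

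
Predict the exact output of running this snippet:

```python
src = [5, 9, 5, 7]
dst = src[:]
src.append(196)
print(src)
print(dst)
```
[5, 9, 5, 7, 196]
[5, 9, 5, 7]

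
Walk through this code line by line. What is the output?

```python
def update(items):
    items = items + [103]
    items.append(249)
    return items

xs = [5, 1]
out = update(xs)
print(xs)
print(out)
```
[5, 1]
[5, 1, 103, 249]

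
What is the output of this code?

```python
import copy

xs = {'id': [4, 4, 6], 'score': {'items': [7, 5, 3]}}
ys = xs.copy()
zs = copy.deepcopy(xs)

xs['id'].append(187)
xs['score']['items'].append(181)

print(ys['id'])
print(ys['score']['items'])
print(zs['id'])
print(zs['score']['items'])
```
[4, 4, 6, 187]
[7, 5, 3, 181]
[4, 4, 6]
[7, 5, 3]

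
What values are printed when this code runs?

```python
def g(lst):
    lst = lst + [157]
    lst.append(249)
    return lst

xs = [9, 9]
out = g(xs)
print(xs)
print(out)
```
[9, 9]
[9, 9, 157, 249]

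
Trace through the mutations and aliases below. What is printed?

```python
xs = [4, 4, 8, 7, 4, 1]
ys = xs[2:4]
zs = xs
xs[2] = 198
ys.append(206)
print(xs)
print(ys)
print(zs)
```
[4, 4, 198, 7, 4, 1]
[8, 7, 206]
[4, 4, 198, 7, 4, 1]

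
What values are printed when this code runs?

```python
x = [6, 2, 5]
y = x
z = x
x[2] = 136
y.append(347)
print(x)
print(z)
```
[6, 2, 136, 347]
[6, 2, 136, 347]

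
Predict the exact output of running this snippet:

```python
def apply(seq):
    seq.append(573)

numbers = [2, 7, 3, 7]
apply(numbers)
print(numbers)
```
[2, 7, 3, 7, 573]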